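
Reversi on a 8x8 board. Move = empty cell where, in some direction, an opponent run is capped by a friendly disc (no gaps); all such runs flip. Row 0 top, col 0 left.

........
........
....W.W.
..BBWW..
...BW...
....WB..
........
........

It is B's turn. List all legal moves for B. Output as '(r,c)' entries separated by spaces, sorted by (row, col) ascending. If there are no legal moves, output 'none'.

(1,3): no bracket -> illegal
(1,4): no bracket -> illegal
(1,5): flips 1 -> legal
(1,6): no bracket -> illegal
(1,7): no bracket -> illegal
(2,3): no bracket -> illegal
(2,5): flips 1 -> legal
(2,7): no bracket -> illegal
(3,6): flips 2 -> legal
(3,7): no bracket -> illegal
(4,5): flips 1 -> legal
(4,6): no bracket -> illegal
(5,3): flips 1 -> legal
(6,3): no bracket -> illegal
(6,4): no bracket -> illegal
(6,5): flips 1 -> legal

Answer: (1,5) (2,5) (3,6) (4,5) (5,3) (6,5)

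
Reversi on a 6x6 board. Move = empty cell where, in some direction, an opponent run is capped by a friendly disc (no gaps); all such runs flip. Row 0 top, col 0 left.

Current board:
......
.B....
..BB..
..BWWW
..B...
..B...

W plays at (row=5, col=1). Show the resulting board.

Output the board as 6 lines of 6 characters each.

Place W at (5,1); scan 8 dirs for brackets.
Dir NW: first cell '.' (not opp) -> no flip
Dir N: first cell '.' (not opp) -> no flip
Dir NE: opp run (4,2) capped by W -> flip
Dir W: first cell '.' (not opp) -> no flip
Dir E: opp run (5,2), next='.' -> no flip
Dir SW: edge -> no flip
Dir S: edge -> no flip
Dir SE: edge -> no flip
All flips: (4,2)

Answer: ......
.B....
..BB..
..BWWW
..W...
.WB...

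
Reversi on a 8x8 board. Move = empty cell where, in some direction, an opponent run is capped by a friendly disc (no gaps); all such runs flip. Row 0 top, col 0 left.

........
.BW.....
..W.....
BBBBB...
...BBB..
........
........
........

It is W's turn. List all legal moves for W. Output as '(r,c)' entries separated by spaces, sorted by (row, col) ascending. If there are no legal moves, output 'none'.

(0,0): flips 1 -> legal
(0,1): no bracket -> illegal
(0,2): no bracket -> illegal
(1,0): flips 1 -> legal
(2,0): no bracket -> illegal
(2,1): no bracket -> illegal
(2,3): no bracket -> illegal
(2,4): no bracket -> illegal
(2,5): no bracket -> illegal
(3,5): no bracket -> illegal
(3,6): no bracket -> illegal
(4,0): flips 1 -> legal
(4,1): no bracket -> illegal
(4,2): flips 1 -> legal
(4,6): no bracket -> illegal
(5,2): no bracket -> illegal
(5,3): no bracket -> illegal
(5,4): no bracket -> illegal
(5,5): flips 2 -> legal
(5,6): no bracket -> illegal

Answer: (0,0) (1,0) (4,0) (4,2) (5,5)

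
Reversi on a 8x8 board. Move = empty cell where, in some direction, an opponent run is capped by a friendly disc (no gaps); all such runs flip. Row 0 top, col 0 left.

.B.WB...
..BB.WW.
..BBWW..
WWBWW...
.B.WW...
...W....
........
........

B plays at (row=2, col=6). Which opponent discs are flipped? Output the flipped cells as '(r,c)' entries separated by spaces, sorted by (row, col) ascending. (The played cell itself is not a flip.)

Answer: (1,5) (2,4) (2,5)

Derivation:
Dir NW: opp run (1,5) capped by B -> flip
Dir N: opp run (1,6), next='.' -> no flip
Dir NE: first cell '.' (not opp) -> no flip
Dir W: opp run (2,5) (2,4) capped by B -> flip
Dir E: first cell '.' (not opp) -> no flip
Dir SW: first cell '.' (not opp) -> no flip
Dir S: first cell '.' (not opp) -> no flip
Dir SE: first cell '.' (not opp) -> no flip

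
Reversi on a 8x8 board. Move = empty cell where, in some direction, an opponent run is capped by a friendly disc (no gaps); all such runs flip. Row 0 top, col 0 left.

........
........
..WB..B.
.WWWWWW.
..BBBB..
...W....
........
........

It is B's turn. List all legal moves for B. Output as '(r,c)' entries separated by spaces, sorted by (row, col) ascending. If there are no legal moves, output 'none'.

(1,1): flips 2 -> legal
(1,2): flips 2 -> legal
(1,3): no bracket -> illegal
(2,0): flips 1 -> legal
(2,1): flips 2 -> legal
(2,4): flips 2 -> legal
(2,5): flips 2 -> legal
(2,7): flips 1 -> legal
(3,0): no bracket -> illegal
(3,7): no bracket -> illegal
(4,0): no bracket -> illegal
(4,1): flips 1 -> legal
(4,6): flips 1 -> legal
(4,7): no bracket -> illegal
(5,2): no bracket -> illegal
(5,4): no bracket -> illegal
(6,2): flips 1 -> legal
(6,3): flips 1 -> legal
(6,4): flips 1 -> legal

Answer: (1,1) (1,2) (2,0) (2,1) (2,4) (2,5) (2,7) (4,1) (4,6) (6,2) (6,3) (6,4)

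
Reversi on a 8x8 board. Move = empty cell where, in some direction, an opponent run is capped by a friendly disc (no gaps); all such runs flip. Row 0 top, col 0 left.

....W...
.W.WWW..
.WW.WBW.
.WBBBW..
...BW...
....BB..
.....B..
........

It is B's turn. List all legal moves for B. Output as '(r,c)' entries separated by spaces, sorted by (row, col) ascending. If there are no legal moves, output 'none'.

(0,0): flips 2 -> legal
(0,1): no bracket -> illegal
(0,2): no bracket -> illegal
(0,3): flips 1 -> legal
(0,5): flips 1 -> legal
(0,6): flips 2 -> legal
(1,0): flips 1 -> legal
(1,2): flips 1 -> legal
(1,6): no bracket -> illegal
(1,7): no bracket -> illegal
(2,0): no bracket -> illegal
(2,3): flips 1 -> legal
(2,7): flips 1 -> legal
(3,0): flips 1 -> legal
(3,6): flips 1 -> legal
(3,7): no bracket -> illegal
(4,0): no bracket -> illegal
(4,1): no bracket -> illegal
(4,2): no bracket -> illegal
(4,5): flips 2 -> legal
(4,6): no bracket -> illegal
(5,3): no bracket -> illegal

Answer: (0,0) (0,3) (0,5) (0,6) (1,0) (1,2) (2,3) (2,7) (3,0) (3,6) (4,5)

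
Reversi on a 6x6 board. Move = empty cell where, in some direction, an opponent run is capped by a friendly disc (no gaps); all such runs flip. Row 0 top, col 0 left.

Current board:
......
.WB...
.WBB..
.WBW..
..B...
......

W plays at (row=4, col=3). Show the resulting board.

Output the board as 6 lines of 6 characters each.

Answer: ......
.WB...
.WBB..
.WWW..
..BW..
......

Derivation:
Place W at (4,3); scan 8 dirs for brackets.
Dir NW: opp run (3,2) capped by W -> flip
Dir N: first cell 'W' (not opp) -> no flip
Dir NE: first cell '.' (not opp) -> no flip
Dir W: opp run (4,2), next='.' -> no flip
Dir E: first cell '.' (not opp) -> no flip
Dir SW: first cell '.' (not opp) -> no flip
Dir S: first cell '.' (not opp) -> no flip
Dir SE: first cell '.' (not opp) -> no flip
All flips: (3,2)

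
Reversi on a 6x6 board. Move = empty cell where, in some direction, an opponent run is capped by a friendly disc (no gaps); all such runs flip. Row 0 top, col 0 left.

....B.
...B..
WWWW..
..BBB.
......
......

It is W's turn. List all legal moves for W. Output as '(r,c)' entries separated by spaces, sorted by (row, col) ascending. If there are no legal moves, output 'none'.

Answer: (0,3) (4,1) (4,2) (4,3) (4,4) (4,5)

Derivation:
(0,2): no bracket -> illegal
(0,3): flips 1 -> legal
(0,5): no bracket -> illegal
(1,2): no bracket -> illegal
(1,4): no bracket -> illegal
(1,5): no bracket -> illegal
(2,4): no bracket -> illegal
(2,5): no bracket -> illegal
(3,1): no bracket -> illegal
(3,5): no bracket -> illegal
(4,1): flips 1 -> legal
(4,2): flips 1 -> legal
(4,3): flips 2 -> legal
(4,4): flips 1 -> legal
(4,5): flips 1 -> legal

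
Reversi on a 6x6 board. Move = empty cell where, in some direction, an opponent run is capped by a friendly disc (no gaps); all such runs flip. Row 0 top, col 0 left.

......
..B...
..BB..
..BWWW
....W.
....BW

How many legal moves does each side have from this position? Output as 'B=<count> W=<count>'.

-- B to move --
(2,4): flips 2 -> legal
(2,5): no bracket -> illegal
(4,2): no bracket -> illegal
(4,3): flips 1 -> legal
(4,5): flips 1 -> legal
(5,3): no bracket -> illegal
B mobility = 3
-- W to move --
(0,1): flips 2 -> legal
(0,2): no bracket -> illegal
(0,3): no bracket -> illegal
(1,1): flips 1 -> legal
(1,3): flips 1 -> legal
(1,4): no bracket -> illegal
(2,1): no bracket -> illegal
(2,4): no bracket -> illegal
(3,1): flips 1 -> legal
(4,1): no bracket -> illegal
(4,2): no bracket -> illegal
(4,3): no bracket -> illegal
(4,5): no bracket -> illegal
(5,3): flips 1 -> legal
W mobility = 5

Answer: B=3 W=5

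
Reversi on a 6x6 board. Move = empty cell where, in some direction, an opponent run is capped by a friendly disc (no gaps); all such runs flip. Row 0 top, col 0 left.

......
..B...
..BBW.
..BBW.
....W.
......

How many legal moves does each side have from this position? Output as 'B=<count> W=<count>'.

Answer: B=5 W=5

Derivation:
-- B to move --
(1,3): no bracket -> illegal
(1,4): no bracket -> illegal
(1,5): flips 1 -> legal
(2,5): flips 1 -> legal
(3,5): flips 1 -> legal
(4,3): no bracket -> illegal
(4,5): flips 1 -> legal
(5,3): no bracket -> illegal
(5,4): no bracket -> illegal
(5,5): flips 1 -> legal
B mobility = 5
-- W to move --
(0,1): flips 2 -> legal
(0,2): no bracket -> illegal
(0,3): no bracket -> illegal
(1,1): flips 2 -> legal
(1,3): no bracket -> illegal
(1,4): no bracket -> illegal
(2,1): flips 2 -> legal
(3,1): flips 2 -> legal
(4,1): no bracket -> illegal
(4,2): flips 1 -> legal
(4,3): no bracket -> illegal
W mobility = 5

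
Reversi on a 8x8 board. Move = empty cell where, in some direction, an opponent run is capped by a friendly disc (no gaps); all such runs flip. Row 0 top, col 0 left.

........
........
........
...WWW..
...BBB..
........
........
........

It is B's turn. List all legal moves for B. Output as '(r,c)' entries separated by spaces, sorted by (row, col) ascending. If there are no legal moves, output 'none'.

(2,2): flips 1 -> legal
(2,3): flips 2 -> legal
(2,4): flips 1 -> legal
(2,5): flips 2 -> legal
(2,6): flips 1 -> legal
(3,2): no bracket -> illegal
(3,6): no bracket -> illegal
(4,2): no bracket -> illegal
(4,6): no bracket -> illegal

Answer: (2,2) (2,3) (2,4) (2,5) (2,6)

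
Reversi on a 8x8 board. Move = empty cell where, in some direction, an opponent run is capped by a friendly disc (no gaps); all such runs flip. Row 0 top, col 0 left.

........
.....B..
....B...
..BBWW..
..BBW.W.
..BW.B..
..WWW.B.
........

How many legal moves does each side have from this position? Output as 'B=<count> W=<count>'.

-- B to move --
(2,3): no bracket -> illegal
(2,5): flips 1 -> legal
(2,6): no bracket -> illegal
(3,6): flips 2 -> legal
(3,7): flips 1 -> legal
(4,5): flips 1 -> legal
(4,7): no bracket -> illegal
(5,1): no bracket -> illegal
(5,4): flips 3 -> legal
(5,6): no bracket -> illegal
(5,7): flips 2 -> legal
(6,1): no bracket -> illegal
(6,5): no bracket -> illegal
(7,1): no bracket -> illegal
(7,2): flips 1 -> legal
(7,3): flips 3 -> legal
(7,4): flips 1 -> legal
(7,5): flips 2 -> legal
B mobility = 10
-- W to move --
(0,4): no bracket -> illegal
(0,5): no bracket -> illegal
(0,6): no bracket -> illegal
(1,3): flips 1 -> legal
(1,4): flips 1 -> legal
(1,6): no bracket -> illegal
(2,1): no bracket -> illegal
(2,2): flips 4 -> legal
(2,3): flips 2 -> legal
(2,5): no bracket -> illegal
(2,6): no bracket -> illegal
(3,1): flips 3 -> legal
(4,1): flips 3 -> legal
(4,5): no bracket -> illegal
(5,1): flips 1 -> legal
(5,4): no bracket -> illegal
(5,6): no bracket -> illegal
(5,7): no bracket -> illegal
(6,1): flips 2 -> legal
(6,5): no bracket -> illegal
(6,7): no bracket -> illegal
(7,5): no bracket -> illegal
(7,6): no bracket -> illegal
(7,7): flips 2 -> legal
W mobility = 9

Answer: B=10 W=9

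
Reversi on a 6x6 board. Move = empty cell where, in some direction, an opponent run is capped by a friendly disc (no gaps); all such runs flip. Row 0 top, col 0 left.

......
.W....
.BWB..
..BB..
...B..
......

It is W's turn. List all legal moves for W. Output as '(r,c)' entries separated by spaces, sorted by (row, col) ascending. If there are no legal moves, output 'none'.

(1,0): no bracket -> illegal
(1,2): no bracket -> illegal
(1,3): no bracket -> illegal
(1,4): no bracket -> illegal
(2,0): flips 1 -> legal
(2,4): flips 1 -> legal
(3,0): no bracket -> illegal
(3,1): flips 1 -> legal
(3,4): no bracket -> illegal
(4,1): no bracket -> illegal
(4,2): flips 1 -> legal
(4,4): flips 1 -> legal
(5,2): no bracket -> illegal
(5,3): no bracket -> illegal
(5,4): no bracket -> illegal

Answer: (2,0) (2,4) (3,1) (4,2) (4,4)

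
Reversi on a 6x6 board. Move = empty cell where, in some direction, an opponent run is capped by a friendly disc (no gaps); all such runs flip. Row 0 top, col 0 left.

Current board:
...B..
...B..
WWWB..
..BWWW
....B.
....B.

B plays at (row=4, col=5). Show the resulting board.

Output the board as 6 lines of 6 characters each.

Place B at (4,5); scan 8 dirs for brackets.
Dir NW: opp run (3,4) capped by B -> flip
Dir N: opp run (3,5), next='.' -> no flip
Dir NE: edge -> no flip
Dir W: first cell 'B' (not opp) -> no flip
Dir E: edge -> no flip
Dir SW: first cell 'B' (not opp) -> no flip
Dir S: first cell '.' (not opp) -> no flip
Dir SE: edge -> no flip
All flips: (3,4)

Answer: ...B..
...B..
WWWB..
..BWBW
....BB
....B.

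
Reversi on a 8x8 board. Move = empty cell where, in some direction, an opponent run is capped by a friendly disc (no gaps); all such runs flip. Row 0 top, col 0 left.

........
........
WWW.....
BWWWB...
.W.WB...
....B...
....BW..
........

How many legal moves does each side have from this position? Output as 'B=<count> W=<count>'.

-- B to move --
(1,0): flips 4 -> legal
(1,1): flips 2 -> legal
(1,2): flips 1 -> legal
(1,3): no bracket -> illegal
(2,3): no bracket -> illegal
(2,4): no bracket -> illegal
(4,0): no bracket -> illegal
(4,2): flips 1 -> legal
(5,0): no bracket -> illegal
(5,1): no bracket -> illegal
(5,2): flips 2 -> legal
(5,3): no bracket -> illegal
(5,5): no bracket -> illegal
(5,6): no bracket -> illegal
(6,6): flips 1 -> legal
(7,4): no bracket -> illegal
(7,5): no bracket -> illegal
(7,6): flips 1 -> legal
B mobility = 7
-- W to move --
(2,3): no bracket -> illegal
(2,4): no bracket -> illegal
(2,5): flips 1 -> legal
(3,5): flips 1 -> legal
(4,0): flips 1 -> legal
(4,5): flips 1 -> legal
(5,3): no bracket -> illegal
(5,5): flips 1 -> legal
(6,3): flips 1 -> legal
(7,3): no bracket -> illegal
(7,4): no bracket -> illegal
(7,5): no bracket -> illegal
W mobility = 6

Answer: B=7 W=6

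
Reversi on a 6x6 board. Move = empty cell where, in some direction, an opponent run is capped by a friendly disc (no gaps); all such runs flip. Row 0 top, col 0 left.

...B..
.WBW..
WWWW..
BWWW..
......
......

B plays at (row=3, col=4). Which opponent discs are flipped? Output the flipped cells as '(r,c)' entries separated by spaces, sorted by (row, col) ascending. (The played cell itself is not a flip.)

Dir NW: opp run (2,3) capped by B -> flip
Dir N: first cell '.' (not opp) -> no flip
Dir NE: first cell '.' (not opp) -> no flip
Dir W: opp run (3,3) (3,2) (3,1) capped by B -> flip
Dir E: first cell '.' (not opp) -> no flip
Dir SW: first cell '.' (not opp) -> no flip
Dir S: first cell '.' (not opp) -> no flip
Dir SE: first cell '.' (not opp) -> no flip

Answer: (2,3) (3,1) (3,2) (3,3)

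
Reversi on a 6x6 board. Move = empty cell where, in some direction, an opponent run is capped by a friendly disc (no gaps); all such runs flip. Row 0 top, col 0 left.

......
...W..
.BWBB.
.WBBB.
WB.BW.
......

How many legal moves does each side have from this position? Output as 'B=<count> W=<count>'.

-- B to move --
(0,2): flips 1 -> legal
(0,3): flips 1 -> legal
(0,4): no bracket -> illegal
(1,1): flips 1 -> legal
(1,2): flips 1 -> legal
(1,4): no bracket -> illegal
(2,0): no bracket -> illegal
(3,0): flips 1 -> legal
(3,5): no bracket -> illegal
(4,2): no bracket -> illegal
(4,5): flips 1 -> legal
(5,0): no bracket -> illegal
(5,1): no bracket -> illegal
(5,3): no bracket -> illegal
(5,4): flips 1 -> legal
(5,5): flips 1 -> legal
B mobility = 8
-- W to move --
(1,0): no bracket -> illegal
(1,1): flips 1 -> legal
(1,2): no bracket -> illegal
(1,4): flips 2 -> legal
(1,5): no bracket -> illegal
(2,0): flips 1 -> legal
(2,5): flips 2 -> legal
(3,0): no bracket -> illegal
(3,5): flips 4 -> legal
(4,2): flips 3 -> legal
(4,5): no bracket -> illegal
(5,0): no bracket -> illegal
(5,1): flips 1 -> legal
(5,2): no bracket -> illegal
(5,3): flips 3 -> legal
(5,4): no bracket -> illegal
W mobility = 8

Answer: B=8 W=8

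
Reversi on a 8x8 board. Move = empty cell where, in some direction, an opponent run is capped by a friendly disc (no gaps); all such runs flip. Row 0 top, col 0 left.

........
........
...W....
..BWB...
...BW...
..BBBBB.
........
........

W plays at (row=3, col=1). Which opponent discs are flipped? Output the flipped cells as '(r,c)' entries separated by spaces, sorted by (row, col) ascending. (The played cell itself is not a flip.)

Dir NW: first cell '.' (not opp) -> no flip
Dir N: first cell '.' (not opp) -> no flip
Dir NE: first cell '.' (not opp) -> no flip
Dir W: first cell '.' (not opp) -> no flip
Dir E: opp run (3,2) capped by W -> flip
Dir SW: first cell '.' (not opp) -> no flip
Dir S: first cell '.' (not opp) -> no flip
Dir SE: first cell '.' (not opp) -> no flip

Answer: (3,2)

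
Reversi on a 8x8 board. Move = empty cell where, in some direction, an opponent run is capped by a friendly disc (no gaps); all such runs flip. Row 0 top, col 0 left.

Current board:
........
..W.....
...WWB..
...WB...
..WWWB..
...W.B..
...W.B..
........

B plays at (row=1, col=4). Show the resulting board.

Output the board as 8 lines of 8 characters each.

Answer: ........
..W.B...
...WBB..
...WB...
..WWWB..
...W.B..
...W.B..
........

Derivation:
Place B at (1,4); scan 8 dirs for brackets.
Dir NW: first cell '.' (not opp) -> no flip
Dir N: first cell '.' (not opp) -> no flip
Dir NE: first cell '.' (not opp) -> no flip
Dir W: first cell '.' (not opp) -> no flip
Dir E: first cell '.' (not opp) -> no flip
Dir SW: opp run (2,3), next='.' -> no flip
Dir S: opp run (2,4) capped by B -> flip
Dir SE: first cell 'B' (not opp) -> no flip
All flips: (2,4)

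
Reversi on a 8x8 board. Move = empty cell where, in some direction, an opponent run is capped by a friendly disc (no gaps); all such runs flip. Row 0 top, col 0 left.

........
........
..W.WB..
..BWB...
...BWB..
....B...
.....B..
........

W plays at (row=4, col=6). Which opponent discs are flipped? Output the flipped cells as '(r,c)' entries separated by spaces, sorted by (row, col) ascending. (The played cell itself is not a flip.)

Answer: (4,5)

Derivation:
Dir NW: first cell '.' (not opp) -> no flip
Dir N: first cell '.' (not opp) -> no flip
Dir NE: first cell '.' (not opp) -> no flip
Dir W: opp run (4,5) capped by W -> flip
Dir E: first cell '.' (not opp) -> no flip
Dir SW: first cell '.' (not opp) -> no flip
Dir S: first cell '.' (not opp) -> no flip
Dir SE: first cell '.' (not opp) -> no flip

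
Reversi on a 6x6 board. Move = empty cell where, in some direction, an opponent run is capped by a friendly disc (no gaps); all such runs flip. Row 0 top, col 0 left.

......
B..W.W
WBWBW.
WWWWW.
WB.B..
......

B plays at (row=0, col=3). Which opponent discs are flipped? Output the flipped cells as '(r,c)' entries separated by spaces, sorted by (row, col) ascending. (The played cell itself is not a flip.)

Answer: (1,3)

Derivation:
Dir NW: edge -> no flip
Dir N: edge -> no flip
Dir NE: edge -> no flip
Dir W: first cell '.' (not opp) -> no flip
Dir E: first cell '.' (not opp) -> no flip
Dir SW: first cell '.' (not opp) -> no flip
Dir S: opp run (1,3) capped by B -> flip
Dir SE: first cell '.' (not opp) -> no flip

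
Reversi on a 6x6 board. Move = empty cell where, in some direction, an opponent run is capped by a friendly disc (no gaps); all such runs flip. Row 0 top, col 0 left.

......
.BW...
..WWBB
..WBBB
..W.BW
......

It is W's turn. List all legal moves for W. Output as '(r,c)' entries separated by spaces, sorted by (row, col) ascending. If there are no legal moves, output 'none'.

Answer: (0,0) (1,0) (1,5) (4,3) (5,5)

Derivation:
(0,0): flips 1 -> legal
(0,1): no bracket -> illegal
(0,2): no bracket -> illegal
(1,0): flips 1 -> legal
(1,3): no bracket -> illegal
(1,4): no bracket -> illegal
(1,5): flips 4 -> legal
(2,0): no bracket -> illegal
(2,1): no bracket -> illegal
(4,3): flips 2 -> legal
(5,3): no bracket -> illegal
(5,4): no bracket -> illegal
(5,5): flips 2 -> legal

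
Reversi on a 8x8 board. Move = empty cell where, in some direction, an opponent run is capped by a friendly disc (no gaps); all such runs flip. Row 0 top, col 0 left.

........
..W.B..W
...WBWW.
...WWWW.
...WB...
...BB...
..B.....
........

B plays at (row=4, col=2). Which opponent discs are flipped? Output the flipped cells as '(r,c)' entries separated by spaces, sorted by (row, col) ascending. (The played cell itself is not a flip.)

Dir NW: first cell '.' (not opp) -> no flip
Dir N: first cell '.' (not opp) -> no flip
Dir NE: opp run (3,3) capped by B -> flip
Dir W: first cell '.' (not opp) -> no flip
Dir E: opp run (4,3) capped by B -> flip
Dir SW: first cell '.' (not opp) -> no flip
Dir S: first cell '.' (not opp) -> no flip
Dir SE: first cell 'B' (not opp) -> no flip

Answer: (3,3) (4,3)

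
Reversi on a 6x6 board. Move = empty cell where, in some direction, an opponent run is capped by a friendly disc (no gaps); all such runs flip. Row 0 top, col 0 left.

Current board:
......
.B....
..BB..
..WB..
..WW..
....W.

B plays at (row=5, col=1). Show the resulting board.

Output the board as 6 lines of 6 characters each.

Answer: ......
.B....
..BB..
..WB..
..BW..
.B..W.

Derivation:
Place B at (5,1); scan 8 dirs for brackets.
Dir NW: first cell '.' (not opp) -> no flip
Dir N: first cell '.' (not opp) -> no flip
Dir NE: opp run (4,2) capped by B -> flip
Dir W: first cell '.' (not opp) -> no flip
Dir E: first cell '.' (not opp) -> no flip
Dir SW: edge -> no flip
Dir S: edge -> no flip
Dir SE: edge -> no flip
All flips: (4,2)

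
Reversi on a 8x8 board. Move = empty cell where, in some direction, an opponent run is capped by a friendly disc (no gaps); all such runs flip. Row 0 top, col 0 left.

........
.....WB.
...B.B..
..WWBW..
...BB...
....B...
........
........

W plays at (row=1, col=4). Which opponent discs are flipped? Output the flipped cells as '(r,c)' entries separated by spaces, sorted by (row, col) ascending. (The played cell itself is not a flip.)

Dir NW: first cell '.' (not opp) -> no flip
Dir N: first cell '.' (not opp) -> no flip
Dir NE: first cell '.' (not opp) -> no flip
Dir W: first cell '.' (not opp) -> no flip
Dir E: first cell 'W' (not opp) -> no flip
Dir SW: opp run (2,3) capped by W -> flip
Dir S: first cell '.' (not opp) -> no flip
Dir SE: opp run (2,5), next='.' -> no flip

Answer: (2,3)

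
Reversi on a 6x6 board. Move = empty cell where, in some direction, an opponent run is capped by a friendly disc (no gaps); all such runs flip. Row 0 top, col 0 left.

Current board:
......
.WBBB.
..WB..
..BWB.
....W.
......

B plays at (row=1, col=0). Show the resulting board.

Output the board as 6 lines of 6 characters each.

Place B at (1,0); scan 8 dirs for brackets.
Dir NW: edge -> no flip
Dir N: first cell '.' (not opp) -> no flip
Dir NE: first cell '.' (not opp) -> no flip
Dir W: edge -> no flip
Dir E: opp run (1,1) capped by B -> flip
Dir SW: edge -> no flip
Dir S: first cell '.' (not opp) -> no flip
Dir SE: first cell '.' (not opp) -> no flip
All flips: (1,1)

Answer: ......
BBBBB.
..WB..
..BWB.
....W.
......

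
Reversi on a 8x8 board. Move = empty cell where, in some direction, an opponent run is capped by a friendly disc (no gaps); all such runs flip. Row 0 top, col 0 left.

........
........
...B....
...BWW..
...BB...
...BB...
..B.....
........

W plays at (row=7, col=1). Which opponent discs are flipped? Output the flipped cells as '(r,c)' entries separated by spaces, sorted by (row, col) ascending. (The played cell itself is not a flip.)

Dir NW: first cell '.' (not opp) -> no flip
Dir N: first cell '.' (not opp) -> no flip
Dir NE: opp run (6,2) (5,3) (4,4) capped by W -> flip
Dir W: first cell '.' (not opp) -> no flip
Dir E: first cell '.' (not opp) -> no flip
Dir SW: edge -> no flip
Dir S: edge -> no flip
Dir SE: edge -> no flip

Answer: (4,4) (5,3) (6,2)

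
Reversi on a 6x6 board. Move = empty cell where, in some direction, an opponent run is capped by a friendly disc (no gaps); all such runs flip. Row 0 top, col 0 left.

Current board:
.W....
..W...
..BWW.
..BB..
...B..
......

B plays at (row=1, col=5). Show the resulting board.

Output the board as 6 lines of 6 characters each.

Place B at (1,5); scan 8 dirs for brackets.
Dir NW: first cell '.' (not opp) -> no flip
Dir N: first cell '.' (not opp) -> no flip
Dir NE: edge -> no flip
Dir W: first cell '.' (not opp) -> no flip
Dir E: edge -> no flip
Dir SW: opp run (2,4) capped by B -> flip
Dir S: first cell '.' (not opp) -> no flip
Dir SE: edge -> no flip
All flips: (2,4)

Answer: .W....
..W..B
..BWB.
..BB..
...B..
......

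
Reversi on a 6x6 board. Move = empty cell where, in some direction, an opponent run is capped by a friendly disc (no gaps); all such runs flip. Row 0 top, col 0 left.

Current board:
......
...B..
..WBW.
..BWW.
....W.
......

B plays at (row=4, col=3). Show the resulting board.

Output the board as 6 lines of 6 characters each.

Place B at (4,3); scan 8 dirs for brackets.
Dir NW: first cell 'B' (not opp) -> no flip
Dir N: opp run (3,3) capped by B -> flip
Dir NE: opp run (3,4), next='.' -> no flip
Dir W: first cell '.' (not opp) -> no flip
Dir E: opp run (4,4), next='.' -> no flip
Dir SW: first cell '.' (not opp) -> no flip
Dir S: first cell '.' (not opp) -> no flip
Dir SE: first cell '.' (not opp) -> no flip
All flips: (3,3)

Answer: ......
...B..
..WBW.
..BBW.
...BW.
......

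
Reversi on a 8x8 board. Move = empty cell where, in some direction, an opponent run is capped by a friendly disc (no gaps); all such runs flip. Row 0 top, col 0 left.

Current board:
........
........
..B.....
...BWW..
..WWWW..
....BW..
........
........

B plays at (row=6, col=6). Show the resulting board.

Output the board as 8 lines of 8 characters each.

Answer: ........
........
..B.....
...BWW..
..WWBW..
....BB..
......B.
........

Derivation:
Place B at (6,6); scan 8 dirs for brackets.
Dir NW: opp run (5,5) (4,4) capped by B -> flip
Dir N: first cell '.' (not opp) -> no flip
Dir NE: first cell '.' (not opp) -> no flip
Dir W: first cell '.' (not opp) -> no flip
Dir E: first cell '.' (not opp) -> no flip
Dir SW: first cell '.' (not opp) -> no flip
Dir S: first cell '.' (not opp) -> no flip
Dir SE: first cell '.' (not opp) -> no flip
All flips: (4,4) (5,5)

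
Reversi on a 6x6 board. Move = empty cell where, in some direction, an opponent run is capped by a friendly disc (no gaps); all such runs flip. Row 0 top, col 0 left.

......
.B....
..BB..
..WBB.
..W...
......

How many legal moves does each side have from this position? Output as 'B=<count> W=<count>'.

-- B to move --
(2,1): no bracket -> illegal
(3,1): flips 1 -> legal
(4,1): flips 1 -> legal
(4,3): no bracket -> illegal
(5,1): flips 1 -> legal
(5,2): flips 2 -> legal
(5,3): no bracket -> illegal
B mobility = 4
-- W to move --
(0,0): no bracket -> illegal
(0,1): no bracket -> illegal
(0,2): no bracket -> illegal
(1,0): no bracket -> illegal
(1,2): flips 1 -> legal
(1,3): no bracket -> illegal
(1,4): flips 1 -> legal
(2,0): no bracket -> illegal
(2,1): no bracket -> illegal
(2,4): flips 1 -> legal
(2,5): no bracket -> illegal
(3,1): no bracket -> illegal
(3,5): flips 2 -> legal
(4,3): no bracket -> illegal
(4,4): no bracket -> illegal
(4,5): no bracket -> illegal
W mobility = 4

Answer: B=4 W=4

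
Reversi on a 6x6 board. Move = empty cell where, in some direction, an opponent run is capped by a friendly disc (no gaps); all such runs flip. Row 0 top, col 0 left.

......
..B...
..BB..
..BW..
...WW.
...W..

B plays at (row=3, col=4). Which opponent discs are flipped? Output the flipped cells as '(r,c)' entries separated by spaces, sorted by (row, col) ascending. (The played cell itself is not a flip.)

Answer: (3,3)

Derivation:
Dir NW: first cell 'B' (not opp) -> no flip
Dir N: first cell '.' (not opp) -> no flip
Dir NE: first cell '.' (not opp) -> no flip
Dir W: opp run (3,3) capped by B -> flip
Dir E: first cell '.' (not opp) -> no flip
Dir SW: opp run (4,3), next='.' -> no flip
Dir S: opp run (4,4), next='.' -> no flip
Dir SE: first cell '.' (not opp) -> no flip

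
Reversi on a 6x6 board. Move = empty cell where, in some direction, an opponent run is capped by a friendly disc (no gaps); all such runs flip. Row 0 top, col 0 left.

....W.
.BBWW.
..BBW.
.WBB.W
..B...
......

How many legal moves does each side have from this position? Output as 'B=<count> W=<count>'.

Answer: B=7 W=7

Derivation:
-- B to move --
(0,2): no bracket -> illegal
(0,3): flips 1 -> legal
(0,5): flips 1 -> legal
(1,5): flips 3 -> legal
(2,0): flips 1 -> legal
(2,1): no bracket -> illegal
(2,5): flips 1 -> legal
(3,0): flips 1 -> legal
(3,4): no bracket -> illegal
(4,0): flips 1 -> legal
(4,1): no bracket -> illegal
(4,4): no bracket -> illegal
(4,5): no bracket -> illegal
B mobility = 7
-- W to move --
(0,0): no bracket -> illegal
(0,1): no bracket -> illegal
(0,2): no bracket -> illegal
(0,3): no bracket -> illegal
(1,0): flips 2 -> legal
(2,0): no bracket -> illegal
(2,1): flips 2 -> legal
(3,4): flips 2 -> legal
(4,1): flips 2 -> legal
(4,3): flips 2 -> legal
(4,4): no bracket -> illegal
(5,1): flips 2 -> legal
(5,2): no bracket -> illegal
(5,3): flips 1 -> legal
W mobility = 7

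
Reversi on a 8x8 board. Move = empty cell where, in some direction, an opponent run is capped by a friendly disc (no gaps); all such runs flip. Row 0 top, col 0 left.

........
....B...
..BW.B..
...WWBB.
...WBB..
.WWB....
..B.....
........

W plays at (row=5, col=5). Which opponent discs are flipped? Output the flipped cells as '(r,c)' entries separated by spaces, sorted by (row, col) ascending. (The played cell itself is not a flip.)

Answer: (4,4)

Derivation:
Dir NW: opp run (4,4) capped by W -> flip
Dir N: opp run (4,5) (3,5) (2,5), next='.' -> no flip
Dir NE: first cell '.' (not opp) -> no flip
Dir W: first cell '.' (not opp) -> no flip
Dir E: first cell '.' (not opp) -> no flip
Dir SW: first cell '.' (not opp) -> no flip
Dir S: first cell '.' (not opp) -> no flip
Dir SE: first cell '.' (not opp) -> no flip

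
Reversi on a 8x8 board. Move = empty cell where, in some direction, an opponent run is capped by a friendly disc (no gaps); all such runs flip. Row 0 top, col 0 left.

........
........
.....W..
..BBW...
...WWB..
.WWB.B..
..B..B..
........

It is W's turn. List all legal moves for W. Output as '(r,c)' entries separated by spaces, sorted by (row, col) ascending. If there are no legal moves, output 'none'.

Answer: (2,1) (2,2) (2,3) (3,1) (4,6) (5,4) (5,6) (6,3) (6,6) (7,1) (7,2) (7,3)

Derivation:
(2,1): flips 1 -> legal
(2,2): flips 1 -> legal
(2,3): flips 1 -> legal
(2,4): no bracket -> illegal
(3,1): flips 2 -> legal
(3,5): no bracket -> illegal
(3,6): no bracket -> illegal
(4,1): no bracket -> illegal
(4,2): no bracket -> illegal
(4,6): flips 1 -> legal
(5,4): flips 1 -> legal
(5,6): flips 1 -> legal
(6,1): no bracket -> illegal
(6,3): flips 1 -> legal
(6,4): no bracket -> illegal
(6,6): flips 1 -> legal
(7,1): flips 2 -> legal
(7,2): flips 1 -> legal
(7,3): flips 1 -> legal
(7,4): no bracket -> illegal
(7,5): no bracket -> illegal
(7,6): no bracket -> illegal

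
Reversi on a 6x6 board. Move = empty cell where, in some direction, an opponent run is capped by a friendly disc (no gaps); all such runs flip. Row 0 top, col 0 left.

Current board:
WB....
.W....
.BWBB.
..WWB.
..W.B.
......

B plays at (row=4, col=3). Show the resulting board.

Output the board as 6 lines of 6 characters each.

Place B at (4,3); scan 8 dirs for brackets.
Dir NW: opp run (3,2) capped by B -> flip
Dir N: opp run (3,3) capped by B -> flip
Dir NE: first cell 'B' (not opp) -> no flip
Dir W: opp run (4,2), next='.' -> no flip
Dir E: first cell 'B' (not opp) -> no flip
Dir SW: first cell '.' (not opp) -> no flip
Dir S: first cell '.' (not opp) -> no flip
Dir SE: first cell '.' (not opp) -> no flip
All flips: (3,2) (3,3)

Answer: WB....
.W....
.BWBB.
..BBB.
..WBB.
......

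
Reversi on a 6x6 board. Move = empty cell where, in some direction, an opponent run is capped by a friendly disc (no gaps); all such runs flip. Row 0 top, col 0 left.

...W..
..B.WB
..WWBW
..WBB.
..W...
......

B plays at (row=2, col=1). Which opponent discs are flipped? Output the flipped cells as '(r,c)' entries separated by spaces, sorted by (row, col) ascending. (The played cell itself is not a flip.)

Answer: (2,2) (2,3)

Derivation:
Dir NW: first cell '.' (not opp) -> no flip
Dir N: first cell '.' (not opp) -> no flip
Dir NE: first cell 'B' (not opp) -> no flip
Dir W: first cell '.' (not opp) -> no flip
Dir E: opp run (2,2) (2,3) capped by B -> flip
Dir SW: first cell '.' (not opp) -> no flip
Dir S: first cell '.' (not opp) -> no flip
Dir SE: opp run (3,2), next='.' -> no flip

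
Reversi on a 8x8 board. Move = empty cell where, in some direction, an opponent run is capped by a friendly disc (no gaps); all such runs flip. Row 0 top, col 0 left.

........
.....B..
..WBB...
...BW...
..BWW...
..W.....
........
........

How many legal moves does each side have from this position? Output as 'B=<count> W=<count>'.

-- B to move --
(1,1): flips 1 -> legal
(1,2): no bracket -> illegal
(1,3): no bracket -> illegal
(2,1): flips 1 -> legal
(2,5): no bracket -> illegal
(3,1): no bracket -> illegal
(3,2): no bracket -> illegal
(3,5): flips 1 -> legal
(4,1): no bracket -> illegal
(4,5): flips 3 -> legal
(5,1): no bracket -> illegal
(5,3): flips 1 -> legal
(5,4): flips 2 -> legal
(5,5): flips 1 -> legal
(6,1): no bracket -> illegal
(6,2): flips 1 -> legal
(6,3): no bracket -> illegal
B mobility = 8
-- W to move --
(0,4): no bracket -> illegal
(0,5): no bracket -> illegal
(0,6): no bracket -> illegal
(1,2): flips 1 -> legal
(1,3): flips 2 -> legal
(1,4): flips 1 -> legal
(1,6): no bracket -> illegal
(2,5): flips 2 -> legal
(2,6): no bracket -> illegal
(3,1): no bracket -> illegal
(3,2): flips 2 -> legal
(3,5): no bracket -> illegal
(4,1): flips 1 -> legal
(5,1): no bracket -> illegal
(5,3): no bracket -> illegal
W mobility = 6

Answer: B=8 W=6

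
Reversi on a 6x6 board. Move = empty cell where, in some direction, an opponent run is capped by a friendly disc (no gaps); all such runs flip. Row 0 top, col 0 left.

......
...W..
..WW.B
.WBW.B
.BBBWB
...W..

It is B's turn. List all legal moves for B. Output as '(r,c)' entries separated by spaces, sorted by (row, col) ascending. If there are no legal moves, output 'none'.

Answer: (0,3) (1,2) (1,4) (2,0) (2,1) (2,4) (3,0) (3,4)

Derivation:
(0,2): no bracket -> illegal
(0,3): flips 3 -> legal
(0,4): no bracket -> illegal
(1,1): no bracket -> illegal
(1,2): flips 1 -> legal
(1,4): flips 1 -> legal
(2,0): flips 1 -> legal
(2,1): flips 1 -> legal
(2,4): flips 1 -> legal
(3,0): flips 1 -> legal
(3,4): flips 1 -> legal
(4,0): no bracket -> illegal
(5,2): no bracket -> illegal
(5,4): no bracket -> illegal
(5,5): no bracket -> illegal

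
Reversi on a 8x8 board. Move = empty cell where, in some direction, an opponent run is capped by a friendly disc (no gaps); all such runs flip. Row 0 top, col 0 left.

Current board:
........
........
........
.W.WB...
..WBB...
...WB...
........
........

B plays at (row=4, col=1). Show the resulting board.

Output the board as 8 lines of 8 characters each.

Answer: ........
........
........
.W.WB...
.BBBB...
...WB...
........
........

Derivation:
Place B at (4,1); scan 8 dirs for brackets.
Dir NW: first cell '.' (not opp) -> no flip
Dir N: opp run (3,1), next='.' -> no flip
Dir NE: first cell '.' (not opp) -> no flip
Dir W: first cell '.' (not opp) -> no flip
Dir E: opp run (4,2) capped by B -> flip
Dir SW: first cell '.' (not opp) -> no flip
Dir S: first cell '.' (not opp) -> no flip
Dir SE: first cell '.' (not opp) -> no flip
All flips: (4,2)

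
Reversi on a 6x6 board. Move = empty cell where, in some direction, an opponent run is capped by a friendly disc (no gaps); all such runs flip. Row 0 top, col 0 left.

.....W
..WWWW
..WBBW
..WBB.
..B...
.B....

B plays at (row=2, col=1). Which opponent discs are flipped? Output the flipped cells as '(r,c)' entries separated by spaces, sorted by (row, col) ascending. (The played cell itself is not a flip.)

Answer: (2,2)

Derivation:
Dir NW: first cell '.' (not opp) -> no flip
Dir N: first cell '.' (not opp) -> no flip
Dir NE: opp run (1,2), next='.' -> no flip
Dir W: first cell '.' (not opp) -> no flip
Dir E: opp run (2,2) capped by B -> flip
Dir SW: first cell '.' (not opp) -> no flip
Dir S: first cell '.' (not opp) -> no flip
Dir SE: opp run (3,2), next='.' -> no flip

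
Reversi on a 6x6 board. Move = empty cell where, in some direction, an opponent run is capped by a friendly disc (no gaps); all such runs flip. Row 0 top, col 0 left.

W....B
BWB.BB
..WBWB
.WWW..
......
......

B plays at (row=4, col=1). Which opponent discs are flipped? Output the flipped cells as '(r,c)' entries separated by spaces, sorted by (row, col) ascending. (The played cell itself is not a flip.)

Answer: (3,2)

Derivation:
Dir NW: first cell '.' (not opp) -> no flip
Dir N: opp run (3,1), next='.' -> no flip
Dir NE: opp run (3,2) capped by B -> flip
Dir W: first cell '.' (not opp) -> no flip
Dir E: first cell '.' (not opp) -> no flip
Dir SW: first cell '.' (not opp) -> no flip
Dir S: first cell '.' (not opp) -> no flip
Dir SE: first cell '.' (not opp) -> no flip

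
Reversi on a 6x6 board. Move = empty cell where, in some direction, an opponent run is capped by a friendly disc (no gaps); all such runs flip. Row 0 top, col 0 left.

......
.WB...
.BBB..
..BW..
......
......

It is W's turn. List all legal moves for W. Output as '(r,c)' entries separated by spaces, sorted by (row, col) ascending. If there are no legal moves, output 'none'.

Answer: (1,3) (3,1)

Derivation:
(0,1): no bracket -> illegal
(0,2): no bracket -> illegal
(0,3): no bracket -> illegal
(1,0): no bracket -> illegal
(1,3): flips 2 -> legal
(1,4): no bracket -> illegal
(2,0): no bracket -> illegal
(2,4): no bracket -> illegal
(3,0): no bracket -> illegal
(3,1): flips 2 -> legal
(3,4): no bracket -> illegal
(4,1): no bracket -> illegal
(4,2): no bracket -> illegal
(4,3): no bracket -> illegal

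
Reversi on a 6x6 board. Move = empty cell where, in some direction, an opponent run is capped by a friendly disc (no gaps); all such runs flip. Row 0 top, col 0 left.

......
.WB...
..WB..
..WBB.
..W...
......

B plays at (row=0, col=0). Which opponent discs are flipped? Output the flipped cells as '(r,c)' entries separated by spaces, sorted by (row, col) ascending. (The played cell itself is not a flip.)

Answer: (1,1) (2,2)

Derivation:
Dir NW: edge -> no flip
Dir N: edge -> no flip
Dir NE: edge -> no flip
Dir W: edge -> no flip
Dir E: first cell '.' (not opp) -> no flip
Dir SW: edge -> no flip
Dir S: first cell '.' (not opp) -> no flip
Dir SE: opp run (1,1) (2,2) capped by B -> flip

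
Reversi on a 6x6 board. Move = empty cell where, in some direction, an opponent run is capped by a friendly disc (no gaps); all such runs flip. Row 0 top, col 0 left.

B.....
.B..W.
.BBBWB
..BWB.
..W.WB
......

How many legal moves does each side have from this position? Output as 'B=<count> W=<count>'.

Answer: B=7 W=6

Derivation:
-- B to move --
(0,3): flips 1 -> legal
(0,4): flips 2 -> legal
(0,5): flips 1 -> legal
(1,3): no bracket -> illegal
(1,5): no bracket -> illegal
(3,1): no bracket -> illegal
(3,5): no bracket -> illegal
(4,1): no bracket -> illegal
(4,3): flips 2 -> legal
(5,1): no bracket -> illegal
(5,2): flips 1 -> legal
(5,3): no bracket -> illegal
(5,4): flips 1 -> legal
(5,5): flips 2 -> legal
B mobility = 7
-- W to move --
(0,1): no bracket -> illegal
(0,2): no bracket -> illegal
(1,0): no bracket -> illegal
(1,2): flips 2 -> legal
(1,3): flips 1 -> legal
(1,5): no bracket -> illegal
(2,0): flips 3 -> legal
(3,0): no bracket -> illegal
(3,1): flips 1 -> legal
(3,5): flips 1 -> legal
(4,1): flips 2 -> legal
(4,3): no bracket -> illegal
(5,4): no bracket -> illegal
(5,5): no bracket -> illegal
W mobility = 6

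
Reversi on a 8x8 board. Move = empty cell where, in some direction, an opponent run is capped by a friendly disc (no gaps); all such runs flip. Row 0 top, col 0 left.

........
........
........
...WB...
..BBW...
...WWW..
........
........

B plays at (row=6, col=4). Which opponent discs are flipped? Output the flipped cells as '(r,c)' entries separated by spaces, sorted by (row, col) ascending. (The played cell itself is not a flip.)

Answer: (4,4) (5,3) (5,4)

Derivation:
Dir NW: opp run (5,3) capped by B -> flip
Dir N: opp run (5,4) (4,4) capped by B -> flip
Dir NE: opp run (5,5), next='.' -> no flip
Dir W: first cell '.' (not opp) -> no flip
Dir E: first cell '.' (not opp) -> no flip
Dir SW: first cell '.' (not opp) -> no flip
Dir S: first cell '.' (not opp) -> no flip
Dir SE: first cell '.' (not opp) -> no flip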